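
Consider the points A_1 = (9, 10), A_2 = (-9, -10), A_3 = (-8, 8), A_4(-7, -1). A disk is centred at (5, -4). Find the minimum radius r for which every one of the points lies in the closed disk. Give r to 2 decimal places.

The required radius is the distance from (5, -4) to the farthest point.
Squared distances: 212, 232, 313, 153.
Maximum is 313, attained at A_3.
r = √313 ≈ 17.69.

17.69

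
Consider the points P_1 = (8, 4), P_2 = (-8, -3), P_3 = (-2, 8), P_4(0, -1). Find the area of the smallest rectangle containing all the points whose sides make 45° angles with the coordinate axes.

In coordinates u = x + y, v = x − y the rectangle is axis-aligned; the map (x,y)→(u,v) scales areas by 2.
u-values: 12, -11, 6, -1; range = 12 − (-11) = 23.
v-values: 4, -5, -10, 1; range = 4 − (-10) = 14.
Area = (23 × 14) / 2 = 161.

161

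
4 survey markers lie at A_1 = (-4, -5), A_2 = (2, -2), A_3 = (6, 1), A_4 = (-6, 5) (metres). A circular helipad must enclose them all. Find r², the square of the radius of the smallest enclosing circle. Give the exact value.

By Welzl's lemma the MEC is supported by two points (diametrically opposite) or three points (on a circumcircle).
The minimum enclosing circle is determined by three boundary points: A_1, A_3, A_4.
Their circumcentre is (-5/7, 6/7) with r² = 2210/49.
The farthest remaining point A_2 is at distance² 761/49 ≤ 2210/49.

2210/49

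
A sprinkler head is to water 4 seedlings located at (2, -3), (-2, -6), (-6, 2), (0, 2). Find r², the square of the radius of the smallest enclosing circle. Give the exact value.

The minimum enclosing circle of a finite set is fixed by two of the points (as a diameter) or three (as a circumcircle).
The minimum enclosing circle is determined by three boundary points: (2, -3), (-2, -6), (-6, 2).
Their circumcentre is (-27/11, -27/22) with r² = 11125/484.
The farthest remaining point (0, 2) is at distance² 7957/484 ≤ 11125/484.

11125/484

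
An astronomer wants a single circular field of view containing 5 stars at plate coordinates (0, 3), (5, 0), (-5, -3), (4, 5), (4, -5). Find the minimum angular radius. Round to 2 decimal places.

The minimum enclosing circle of a finite set is fixed by two of the points (as a diameter) or three (as a circumcircle).
The minimum enclosing circle is determined by three boundary points: (-5, -3), (4, 5), (4, -5).
Their circumcentre is (7/18, 0) with r² = 12325/324.
The farthest remaining point (5, 0) is at distance² 6889/324 ≤ 12325/324.
r = √(12325/324) ≈ 6.17.

6.17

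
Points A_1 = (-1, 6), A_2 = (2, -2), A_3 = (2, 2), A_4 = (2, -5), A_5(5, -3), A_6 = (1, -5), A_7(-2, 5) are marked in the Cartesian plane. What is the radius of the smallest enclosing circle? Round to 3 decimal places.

The minimum enclosing circle of a finite set is fixed by two of the points (as a diameter) or three (as a circumcircle).
The farthest pair is A_1–A_4 with squared distance 130. The circle on this segment as diameter has centre (0.5, 0.5) and r² = 130/4 = 32.5.
Check A_2: distance² to centre = 8.5 ≤ 32.5, so it lies inside.
All remaining points lie in this disk, and no smaller disk contains both endpoints, so this is the minimum enclosing circle.
r = √(32.5) ≈ 5.701.

5.701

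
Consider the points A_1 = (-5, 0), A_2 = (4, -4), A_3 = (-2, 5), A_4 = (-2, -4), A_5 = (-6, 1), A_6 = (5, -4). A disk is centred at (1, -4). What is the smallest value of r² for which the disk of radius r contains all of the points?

The required radius is the distance from (1, -4) to the farthest point.
Squared distances: 52, 9, 90, 9, 74, 16.
Maximum is 90, attained at A_3.

90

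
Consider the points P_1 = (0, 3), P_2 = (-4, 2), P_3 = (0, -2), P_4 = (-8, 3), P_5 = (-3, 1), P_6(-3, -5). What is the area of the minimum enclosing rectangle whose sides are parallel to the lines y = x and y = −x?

In coordinates u = x + y, v = x − y the rectangle is axis-aligned; the map (x,y)→(u,v) scales areas by 2.
u-values: 3, -2, -2, -5, -2, -8; range = 3 − (-8) = 11.
v-values: -3, -6, 2, -11, -4, 2; range = 2 − (-11) = 13.
Area = (11 × 13) / 2 = 71.5.

71.5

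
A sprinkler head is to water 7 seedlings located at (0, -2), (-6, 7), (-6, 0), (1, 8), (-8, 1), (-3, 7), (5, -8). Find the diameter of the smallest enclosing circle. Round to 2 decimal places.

18.60

By Welzl's lemma the MEC is supported by two points (diametrically opposite) or three points (on a circumcircle).
The farthest pair is (-6, 7)–(5, -8) with squared distance 346. The circle on this segment as diameter has centre (-0.5, -0.5) and r² = 346/4 = 86.5.
Check (0, -2): distance² to centre = 2.5 ≤ 86.5, so it lies inside.
All remaining points lie in this disk, and no smaller disk contains both endpoints, so this is the minimum enclosing circle.
Diameter = 2r = 2√(86.5) ≈ 18.60.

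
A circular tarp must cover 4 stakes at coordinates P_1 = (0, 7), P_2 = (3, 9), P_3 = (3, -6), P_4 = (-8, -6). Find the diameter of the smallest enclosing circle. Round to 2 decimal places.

18.60

The farthest pair is P_2–P_4 with squared distance 346. The circle on this segment as diameter has centre (-2.5, 1.5) and r² = 346/4 = 86.5.
Check P_1: distance² to centre = 36.5 ≤ 86.5, so it lies inside.
All remaining points lie in this disk, and no smaller disk contains both endpoints, so this is the minimum enclosing circle.
Diameter = 2r = 2√(86.5) ≈ 18.60.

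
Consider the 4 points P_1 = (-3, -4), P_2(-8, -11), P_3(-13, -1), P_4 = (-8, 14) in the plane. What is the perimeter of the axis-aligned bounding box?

70

Width = max x − min x = -3 − (-13) = 10.
Height = max y − min y = 14 − (-11) = 25.
Perimeter = 2(10 + 25) = 70.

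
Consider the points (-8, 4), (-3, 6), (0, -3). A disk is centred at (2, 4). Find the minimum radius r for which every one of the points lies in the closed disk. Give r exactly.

The required radius is the distance from (2, 4) to the farthest point.
Squared distances: 100, 29, 53.
Maximum is 100, attained at (-8, 4).
r = √100 = 10.

10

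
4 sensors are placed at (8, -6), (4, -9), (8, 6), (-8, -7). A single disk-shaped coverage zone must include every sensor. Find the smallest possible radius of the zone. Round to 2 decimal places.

By Welzl's lemma the MEC is supported by two points (diametrically opposite) or three points (on a circumcircle).
The farthest pair is (8, 6)–(-8, -7) with squared distance 425. The circle on this segment as diameter has centre (0, -0.5) and r² = 425/4 = 106.25.
Check (8, -6): distance² to centre = 94.25 ≤ 106.25, so it lies inside.
All remaining points lie in this disk, and no smaller disk contains both endpoints, so this is the minimum enclosing circle.
r = √(106.25) ≈ 10.31.

10.31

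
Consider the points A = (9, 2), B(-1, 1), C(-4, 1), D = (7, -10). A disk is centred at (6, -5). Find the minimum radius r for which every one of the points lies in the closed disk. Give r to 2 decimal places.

The required radius is the distance from (6, -5) to the farthest point.
Squared distances: 58, 85, 136, 26.
Maximum is 136, attained at C.
r = √136 ≈ 11.66.

11.66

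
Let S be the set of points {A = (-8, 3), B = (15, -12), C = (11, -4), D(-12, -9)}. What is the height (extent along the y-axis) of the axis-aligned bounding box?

15

max y = 3, min y = -12, so height = 15.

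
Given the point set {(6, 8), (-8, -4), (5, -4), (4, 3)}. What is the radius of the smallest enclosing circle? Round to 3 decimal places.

The minimum enclosing circle of a finite set is fixed by two of the points (as a diameter) or three (as a circumcircle).
The farthest pair is (6, 8)–(-8, -4) with squared distance 340. The circle on this segment as diameter has centre (-1, 2) and r² = 340/4 = 85.
Check (5, -4): distance² to centre = 72 ≤ 85, so it lies inside.
All remaining points lie in this disk, and no smaller disk contains both endpoints, so this is the minimum enclosing circle.
r = √85 ≈ 9.220.

9.220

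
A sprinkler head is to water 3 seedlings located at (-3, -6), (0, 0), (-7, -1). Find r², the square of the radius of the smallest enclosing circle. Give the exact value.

Call the three points A, B, C in the order given.
Side lengths²: AB² = 45, AC² = 41, BC² = 50.
Since BC² = 50 < 45 + 41 = 86, the triangle is acute, so the smallest enclosing circle is the circumcircle.
Circumcentre = (-85/26, -55/26), r² = 5125/338.

5125/338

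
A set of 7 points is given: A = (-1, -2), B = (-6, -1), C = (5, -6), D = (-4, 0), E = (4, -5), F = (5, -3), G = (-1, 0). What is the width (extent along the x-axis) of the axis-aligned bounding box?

max x = 5, min x = -6, so width = 11.

11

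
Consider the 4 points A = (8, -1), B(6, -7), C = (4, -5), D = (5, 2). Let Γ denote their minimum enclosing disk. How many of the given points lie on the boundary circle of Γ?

The farthest pair is B–D with squared distance 82. The circle on this segment as diameter has centre (5.5, -2.5) and r² = 82/4 = 20.5.
Check A: distance² to centre = 8.5 ≤ 20.5, so it lies inside.
All remaining points lie in this disk, and no smaller disk contains both endpoints, so this is the minimum enclosing circle.
The points at distance exactly r from the centre are B, D — 2 points.

2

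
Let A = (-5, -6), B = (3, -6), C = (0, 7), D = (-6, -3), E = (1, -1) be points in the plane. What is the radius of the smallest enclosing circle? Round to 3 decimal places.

The minimum enclosing circle is determined by three boundary points: A, B, C.
Their circumcentre is (-1, -1/13) with r² = 8633/169.
The farthest remaining point D is at distance² 5669/169 ≤ 8633/169.
r = √(8633/169) ≈ 7.147.

7.147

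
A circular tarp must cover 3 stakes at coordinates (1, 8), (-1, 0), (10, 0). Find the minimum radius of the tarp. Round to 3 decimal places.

6.206

Call the three points A, B, C in the order given.
Side lengths²: AB² = 68, AC² = 145, BC² = 121.
Since AC² = 145 < 121 + 68 = 189, the triangle is acute, so the smallest enclosing circle is the circumcircle.
Circumcentre = (4.5, 2.875), r² = 38.515625.
r = √(38.515625) ≈ 6.206.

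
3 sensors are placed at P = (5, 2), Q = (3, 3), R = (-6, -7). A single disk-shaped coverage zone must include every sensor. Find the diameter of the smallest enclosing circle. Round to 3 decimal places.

Side lengths²: PQ² = 5, PR² = 202, QR² = 181.
Since PR² = 202 ≥ 181 + 5 = 186, the angle opposite PR is not acute, so the smallest enclosing circle has PR as diameter.
Centre = midpoint of PR = (-0.5, -2.5), r² = 202/4 = 50.5.
Diameter = 2r = 2√(50.5) ≈ 14.213.

14.213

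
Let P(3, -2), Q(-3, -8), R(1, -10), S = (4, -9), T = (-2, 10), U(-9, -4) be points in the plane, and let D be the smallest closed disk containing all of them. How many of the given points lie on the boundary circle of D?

2

By Welzl's lemma the MEC is supported by two points (diametrically opposite) or three points (on a circumcircle).
The farthest pair is R–T with squared distance 409. The circle on this segment as diameter has centre (-0.5, 0) and r² = 409/4 = 102.25.
Check P: distance² to centre = 16.25 ≤ 102.25, so it lies inside.
All remaining points lie in this disk, and no smaller disk contains both endpoints, so this is the minimum enclosing circle.
The points at distance exactly r from the centre are R, T — 2 points.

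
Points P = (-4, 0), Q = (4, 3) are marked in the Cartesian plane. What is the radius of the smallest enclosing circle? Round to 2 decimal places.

The smallest circle enclosing two points has them as diameter endpoints.
Centre = midpoint = (0, 1.5); r² = |PQ|²/4 = 73/4 = 18.25.
r = √(18.25) ≈ 4.27.

4.27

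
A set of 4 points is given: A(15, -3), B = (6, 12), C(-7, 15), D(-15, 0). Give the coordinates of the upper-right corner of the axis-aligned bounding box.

x-range [-15, 15], y-range [-3, 15].
The upper-right corner is (15, 15).

(15, 15)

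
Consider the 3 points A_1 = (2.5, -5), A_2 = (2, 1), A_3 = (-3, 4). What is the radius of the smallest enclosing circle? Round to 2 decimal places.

5.27

Side lengths²: A_1A_2² = 36.25, A_1A_3² = 111.25, A_2A_3² = 34.
Since A_1A_3² = 111.25 ≥ 36.25 + 34 = 70.25, the angle opposite A_1A_3 is not acute, so the smallest enclosing circle has A_1A_3 as diameter.
Centre = midpoint of A_1A_3 = (-0.25, -0.5), r² = 111.25/4 = 27.8125.
r = √(27.8125) ≈ 5.27.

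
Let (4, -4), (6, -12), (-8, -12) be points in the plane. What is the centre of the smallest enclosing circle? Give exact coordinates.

Call the three points A, B, C in the order given.
Side lengths²: AB² = 68, AC² = 208, BC² = 196.
Since AC² = 208 < 196 + 68 = 264, the triangle is acute, so the smallest enclosing circle is the circumcircle.
Circumcentre = (-1, -9.5), r² = 55.25.
Centre = (-1, -9.5).

(-1, -9.5)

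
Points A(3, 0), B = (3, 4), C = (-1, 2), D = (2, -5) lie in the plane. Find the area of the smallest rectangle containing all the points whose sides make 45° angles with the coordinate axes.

In coordinates u = x + y, v = x − y the rectangle is axis-aligned; the map (x,y)→(u,v) scales areas by 2.
u-values: 3, 7, 1, -3; range = 7 − (-3) = 10.
v-values: 3, -1, -3, 7; range = 7 − (-3) = 10.
Area = (10 × 10) / 2 = 50.

50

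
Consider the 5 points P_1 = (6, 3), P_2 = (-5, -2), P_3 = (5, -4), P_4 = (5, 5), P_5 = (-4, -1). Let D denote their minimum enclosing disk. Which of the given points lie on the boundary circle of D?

The minimum enclosing circle of a finite set is fixed by two of the points (as a diameter) or three (as a circumcircle).
The minimum enclosing circle is determined by three boundary points: P_2, P_3, P_4.
Their circumcentre is (0.7, 0.5) with r² = 38.74.
The farthest remaining point P_1 is at distance² 34.34 ≤ 38.74.
The points at distance exactly r from the centre are P_2, P_3, P_4 — 3 points.

P_2, P_3, P_4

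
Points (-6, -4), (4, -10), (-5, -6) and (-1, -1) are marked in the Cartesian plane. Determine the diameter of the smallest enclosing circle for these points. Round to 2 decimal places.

The minimum enclosing circle is determined by three boundary points: (-6, -4), (4, -10), (-1, -1).
Their circumcentre is (-0.9, -41/6) with r² = 15317/450.
The farthest remaining point (-5, -6) is at distance² 7877/450 ≤ 15317/450.
Diameter = 2r = 2√(15317/450) ≈ 11.67.

11.67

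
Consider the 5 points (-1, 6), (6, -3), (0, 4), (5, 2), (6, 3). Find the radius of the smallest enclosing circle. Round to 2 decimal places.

A smallest enclosing disk is always determined by at most three of the input points on its boundary.
The farthest pair is (-1, 6)–(6, -3) with squared distance 130. The circle on this segment as diameter has centre (2.5, 1.5) and r² = 130/4 = 32.5.
Check (0, 4): distance² to centre = 12.5 ≤ 32.5, so it lies inside.
All remaining points lie in this disk, and no smaller disk contains both endpoints, so this is the minimum enclosing circle.
r = √(32.5) ≈ 5.70.

5.70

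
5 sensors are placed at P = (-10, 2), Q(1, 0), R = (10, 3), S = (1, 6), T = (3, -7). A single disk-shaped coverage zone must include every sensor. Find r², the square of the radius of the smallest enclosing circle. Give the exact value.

The farthest pair is P–R with squared distance 401. The circle on this segment as diameter has centre (0, 2.5) and r² = 401/4 = 100.25.
Check Q: distance² to centre = 7.25 ≤ 100.25, so it lies inside.
All remaining points lie in this disk, and no smaller disk contains both endpoints, so this is the minimum enclosing circle.

100.25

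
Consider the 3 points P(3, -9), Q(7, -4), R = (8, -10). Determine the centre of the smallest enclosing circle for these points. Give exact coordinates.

Side lengths²: PQ² = 41, PR² = 26, QR² = 37.
Since PQ² = 41 < 37 + 26 = 63, the triangle is acute, so the smallest enclosing circle is the circumcircle.
Circumcentre = (345/58, -421/58), r² = 19721/1682.
Centre = (345/58, -421/58).

(345/58, -421/58)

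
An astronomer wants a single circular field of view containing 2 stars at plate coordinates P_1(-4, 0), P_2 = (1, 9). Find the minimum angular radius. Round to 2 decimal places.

The smallest circle enclosing two points has them as diameter endpoints.
Centre = midpoint = (-1.5, 4.5); r² = |P_1P_2|²/4 = 106/4 = 26.5.
r = √(26.5) ≈ 5.15.

5.15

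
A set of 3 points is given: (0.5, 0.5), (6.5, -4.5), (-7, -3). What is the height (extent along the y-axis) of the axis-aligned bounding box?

max y = 0.5, min y = -4.5, so height = 5.

5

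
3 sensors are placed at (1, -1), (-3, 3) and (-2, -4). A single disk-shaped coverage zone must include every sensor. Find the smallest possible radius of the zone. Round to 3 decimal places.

3.536

Call the three points A, B, C in the order given.
Side lengths²: AB² = 32, AC² = 18, BC² = 50.
Since BC² = 50 ≥ 32 + 18 = 50, the angle opposite BC is not acute, so the smallest enclosing circle has BC as diameter.
Centre = midpoint of BC = (-2.5, -0.5), r² = 50/4 = 12.5.
r = √(12.5) ≈ 3.536.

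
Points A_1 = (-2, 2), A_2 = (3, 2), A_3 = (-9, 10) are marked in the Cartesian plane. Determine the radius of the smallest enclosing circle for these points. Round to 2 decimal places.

Side lengths²: A_1A_2² = 25, A_1A_3² = 113, A_2A_3² = 208.
Since A_2A_3² = 208 ≥ 113 + 25 = 138, the angle opposite A_2A_3 is not acute, so the smallest enclosing circle has A_2A_3 as diameter.
Centre = midpoint of A_2A_3 = (-3, 6), r² = 208/4 = 52.
r = √52 ≈ 7.21.

7.21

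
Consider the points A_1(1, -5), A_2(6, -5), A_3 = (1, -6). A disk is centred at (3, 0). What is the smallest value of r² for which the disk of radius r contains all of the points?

40

The required radius is the distance from (3, 0) to the farthest point.
Squared distances: 29, 34, 40.
Maximum is 40, attained at A_3.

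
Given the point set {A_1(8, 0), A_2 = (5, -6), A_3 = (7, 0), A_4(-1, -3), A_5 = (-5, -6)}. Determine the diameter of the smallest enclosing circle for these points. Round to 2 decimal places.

14.32

The minimum enclosing circle of a finite set is fixed by two of the points (as a diameter) or three (as a circumcircle).
The farthest pair is A_1–A_5 with squared distance 205. The circle on this segment as diameter has centre (1.5, -3) and r² = 205/4 = 51.25.
Check A_2: distance² to centre = 21.25 ≤ 51.25, so it lies inside.
All remaining points lie in this disk, and no smaller disk contains both endpoints, so this is the minimum enclosing circle.
Diameter = 2r = 2√(51.25) ≈ 14.32.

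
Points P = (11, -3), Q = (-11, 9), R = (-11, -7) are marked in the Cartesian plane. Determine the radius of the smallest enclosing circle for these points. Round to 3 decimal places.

12.735

Side lengths²: PQ² = 628, PR² = 500, QR² = 256.
Since PQ² = 628 < 500 + 256 = 756, the triangle is acute, so the smallest enclosing circle is the circumcircle.
Circumcentre = (-12/11, 1), r² = 19625/121.
r = √(19625/121) ≈ 12.735.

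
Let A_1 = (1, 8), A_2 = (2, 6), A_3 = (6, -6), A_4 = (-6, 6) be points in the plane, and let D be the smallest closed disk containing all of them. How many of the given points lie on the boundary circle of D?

2

A smallest enclosing disk is always determined by at most three of the input points on its boundary.
The farthest pair is A_3–A_4 with squared distance 288. The circle on this segment as diameter has centre (0, 0) and r² = 288/4 = 72.
Check A_1: distance² to centre = 65 ≤ 72, so it lies inside.
All remaining points lie in this disk, and no smaller disk contains both endpoints, so this is the minimum enclosing circle.
The points at distance exactly r from the centre are A_3, A_4 — 2 points.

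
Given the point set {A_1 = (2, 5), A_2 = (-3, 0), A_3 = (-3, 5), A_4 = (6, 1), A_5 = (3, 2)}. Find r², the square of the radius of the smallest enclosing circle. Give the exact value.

3977/162

The minimum enclosing circle is determined by three boundary points: A_2, A_3, A_4.
Their circumcentre is (23/18, 2.5) with r² = 3977/162.
The farthest remaining point A_1 is at distance² 1097/162 ≤ 3977/162.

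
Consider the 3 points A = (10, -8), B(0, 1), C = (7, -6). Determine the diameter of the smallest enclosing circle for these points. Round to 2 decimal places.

13.45

Side lengths²: AB² = 181, AC² = 13, BC² = 98.
Since AB² = 181 ≥ 98 + 13 = 111, the angle opposite AB is not acute, so the smallest enclosing circle has AB as diameter.
Centre = midpoint of AB = (5, -3.5), r² = 181/4 = 45.25.
Diameter = 2r = 2√(45.25) ≈ 13.45.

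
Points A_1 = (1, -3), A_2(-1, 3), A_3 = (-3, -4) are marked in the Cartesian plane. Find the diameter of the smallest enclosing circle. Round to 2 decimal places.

7.30

Side lengths²: A_1A_2² = 40, A_1A_3² = 17, A_2A_3² = 53.
Since A_2A_3² = 53 < 40 + 17 = 57, the triangle is acute, so the smallest enclosing circle is the circumcircle.
Circumcentre = (-45/26, -15/26), r² = 4505/338.
Diameter = 2r = 2√(4505/338) ≈ 7.30.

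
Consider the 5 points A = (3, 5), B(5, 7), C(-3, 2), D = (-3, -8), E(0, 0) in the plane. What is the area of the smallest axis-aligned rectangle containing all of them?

x ranges over [-3, 5], width 8.
y ranges over [-8, 7], height 15.
Area = 8 × 15 = 120.

120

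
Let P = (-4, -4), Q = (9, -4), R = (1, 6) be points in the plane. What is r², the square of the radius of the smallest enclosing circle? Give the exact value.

Side lengths²: PQ² = 169, PR² = 125, QR² = 164.
Since PQ² = 169 < 164 + 125 = 289, the triangle is acute, so the smallest enclosing circle is the circumcircle.
Circumcentre = (2.5, -1), r² = 51.25.

51.25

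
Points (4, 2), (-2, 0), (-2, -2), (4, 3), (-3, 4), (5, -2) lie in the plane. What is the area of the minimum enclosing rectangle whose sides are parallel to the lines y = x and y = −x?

77

In coordinates u = x + y, v = x − y the rectangle is axis-aligned; the map (x,y)→(u,v) scales areas by 2.
u-values: 6, -2, -4, 7, 1, 3; range = 7 − (-4) = 11.
v-values: 2, -2, 0, 1, -7, 7; range = 7 − (-7) = 14.
Area = (11 × 14) / 2 = 77.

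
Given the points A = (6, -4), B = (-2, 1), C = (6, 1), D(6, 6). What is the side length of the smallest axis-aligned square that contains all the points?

10

The bounding box has width 8 and height 10.
An axis-aligned square enclosing the set must have side ≥ max(width, height).
So the minimum side is max(8, 10) = 10.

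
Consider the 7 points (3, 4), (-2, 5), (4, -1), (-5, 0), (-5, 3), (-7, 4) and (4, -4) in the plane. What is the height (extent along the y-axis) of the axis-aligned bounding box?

9

max y = 5, min y = -4, so height = 9.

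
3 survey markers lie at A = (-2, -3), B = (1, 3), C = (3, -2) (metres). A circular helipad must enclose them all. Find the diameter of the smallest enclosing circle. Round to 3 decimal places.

6.822

Side lengths²: AB² = 45, AC² = 26, BC² = 29.
Since AB² = 45 < 29 + 26 = 55, the triangle is acute, so the smallest enclosing circle is the circumcircle.
Circumcentre = (1/18, -5/18), r² = 1885/162.
Diameter = 2r = 2√(1885/162) ≈ 6.822.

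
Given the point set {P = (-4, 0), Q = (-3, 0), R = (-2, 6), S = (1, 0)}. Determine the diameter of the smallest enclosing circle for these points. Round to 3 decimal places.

7.071

The minimum enclosing circle of a finite set is fixed by two of the points (as a diameter) or three (as a circumcircle).
The minimum enclosing circle is determined by three boundary points: P, R, S.
Their circumcentre is (-1.5, 2.5) with r² = 12.5.
The farthest remaining point Q is at distance² 8.5 ≤ 12.5.
Diameter = 2r = 2√(12.5) ≈ 7.071.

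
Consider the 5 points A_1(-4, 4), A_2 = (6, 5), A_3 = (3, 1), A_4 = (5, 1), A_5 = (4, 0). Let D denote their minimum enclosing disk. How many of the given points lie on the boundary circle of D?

3

The minimum enclosing circle is determined by three boundary points: A_1, A_2, A_5.
Their circumcentre is (25/24, 49/12) with r² = 14645/576.
The farthest remaining point A_4 is at distance² 14501/576 ≤ 14645/576.
The points at distance exactly r from the centre are A_1, A_2, A_5 — 3 points.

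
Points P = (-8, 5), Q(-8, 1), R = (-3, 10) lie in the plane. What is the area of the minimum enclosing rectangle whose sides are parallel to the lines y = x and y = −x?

In coordinates u = x + y, v = x − y the rectangle is axis-aligned; the map (x,y)→(u,v) scales areas by 2.
u-values: -3, -7, 7; range = 7 − (-7) = 14.
v-values: -13, -9, -13; range = -9 − (-13) = 4.
Area = (14 × 4) / 2 = 28.

28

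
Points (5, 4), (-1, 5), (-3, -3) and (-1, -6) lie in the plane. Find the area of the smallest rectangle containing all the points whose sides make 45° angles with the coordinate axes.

In coordinates u = x + y, v = x − y the rectangle is axis-aligned; the map (x,y)→(u,v) scales areas by 2.
u-values: 9, 4, -6, -7; range = 9 − (-7) = 16.
v-values: 1, -6, 0, 5; range = 5 − (-6) = 11.
Area = (16 × 11) / 2 = 88.

88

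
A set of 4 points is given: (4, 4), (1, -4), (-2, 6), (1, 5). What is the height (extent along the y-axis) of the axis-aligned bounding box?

max y = 6, min y = -4, so height = 10.

10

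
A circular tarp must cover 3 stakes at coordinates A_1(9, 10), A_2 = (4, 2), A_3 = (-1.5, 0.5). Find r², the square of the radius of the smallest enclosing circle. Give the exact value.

50.125

Side lengths²: A_1A_2² = 89, A_1A_3² = 200.5, A_2A_3² = 32.5.
Since A_1A_3² = 200.5 ≥ 89 + 32.5 = 121.5, the angle opposite A_1A_3 is not acute, so the smallest enclosing circle has A_1A_3 as diameter.
Centre = midpoint of A_1A_3 = (3.75, 5.25), r² = 200.5/4 = 50.125.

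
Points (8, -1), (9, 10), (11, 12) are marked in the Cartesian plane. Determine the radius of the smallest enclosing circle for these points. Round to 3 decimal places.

Call the three points A, B, C in the order given.
Side lengths²: AB² = 122, AC² = 178, BC² = 8.
Since AC² = 178 ≥ 122 + 8 = 130, the angle opposite AC is not acute, so the smallest enclosing circle has AC as diameter.
Centre = midpoint of AC = (9.5, 5.5), r² = 178/4 = 44.5.
r = √(44.5) ≈ 6.671.

6.671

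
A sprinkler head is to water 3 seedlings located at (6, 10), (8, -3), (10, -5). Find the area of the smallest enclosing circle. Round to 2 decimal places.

189.28

Call the three points A, B, C in the order given.
Side lengths²: AB² = 173, AC² = 241, BC² = 8.
Since AC² = 241 ≥ 173 + 8 = 181, the angle opposite AC is not acute, so the smallest enclosing circle has AC as diameter.
Centre = midpoint of AC = (8, 2.5), r² = 241/4 = 60.25.
Area = π·r² = π·60.25 ≈ 189.28.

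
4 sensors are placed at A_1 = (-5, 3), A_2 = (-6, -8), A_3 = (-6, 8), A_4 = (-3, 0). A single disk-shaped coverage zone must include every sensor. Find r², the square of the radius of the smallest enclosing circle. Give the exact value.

The farthest pair is A_2–A_3 with squared distance 256. The circle on this segment as diameter has centre (-6, 0) and r² = 256/4 = 64.
Check A_1: distance² to centre = 10 ≤ 64, so it lies inside.
All remaining points lie in this disk, and no smaller disk contains both endpoints, so this is the minimum enclosing circle.

64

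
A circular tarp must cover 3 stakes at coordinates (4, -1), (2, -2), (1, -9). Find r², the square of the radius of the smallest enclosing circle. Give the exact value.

Call the three points A, B, C in the order given.
Side lengths²: AB² = 5, AC² = 73, BC² = 50.
Since AC² = 73 ≥ 50 + 5 = 55, the angle opposite AC is not acute, so the smallest enclosing circle has AC as diameter.
Centre = midpoint of AC = (2.5, -5), r² = 73/4 = 18.25.

18.25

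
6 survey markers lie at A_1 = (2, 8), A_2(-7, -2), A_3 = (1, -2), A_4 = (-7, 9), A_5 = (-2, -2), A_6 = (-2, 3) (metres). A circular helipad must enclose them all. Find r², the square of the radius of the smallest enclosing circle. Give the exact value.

The farthest pair is A_3–A_4 with squared distance 185. The circle on this segment as diameter has centre (-3, 3.5) and r² = 185/4 = 46.25.
Check A_1: distance² to centre = 45.25 ≤ 46.25, so it lies inside.
All remaining points lie in this disk, and no smaller disk contains both endpoints, so this is the minimum enclosing circle.

46.25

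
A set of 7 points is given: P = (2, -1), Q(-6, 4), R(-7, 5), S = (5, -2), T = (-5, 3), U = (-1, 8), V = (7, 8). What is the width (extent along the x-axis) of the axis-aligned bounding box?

14

max x = 7, min x = -7, so width = 14.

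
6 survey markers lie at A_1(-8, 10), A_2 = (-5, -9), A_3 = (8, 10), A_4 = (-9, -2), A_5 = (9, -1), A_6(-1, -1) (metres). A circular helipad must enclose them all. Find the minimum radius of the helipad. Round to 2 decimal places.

The minimum enclosing circle of a finite set is fixed by two of the points (as a diameter) or three (as a circumcircle).
The minimum enclosing circle is determined by three boundary points: A_1, A_2, A_3.
Their circumcentre is (0, 29/19) with r² = 49025/361.
The farthest remaining point A_4 is at distance² 33730/361 ≤ 49025/361.
r = √(49025/361) ≈ 11.65.

11.65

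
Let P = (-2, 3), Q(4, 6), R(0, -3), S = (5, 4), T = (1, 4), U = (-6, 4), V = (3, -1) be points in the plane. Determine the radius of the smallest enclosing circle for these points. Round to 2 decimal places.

The minimum enclosing circle of a finite set is fixed by two of the points (as a diameter) or three (as a circumcircle).
The minimum enclosing circle is determined by three boundary points: R, S, U.
Their circumcentre is (-0.5, 37/14) with r² = 3145/98.
The farthest remaining point Q is at distance² 3089/98 ≤ 3145/98.
r = √(3145/98) ≈ 5.66.

5.66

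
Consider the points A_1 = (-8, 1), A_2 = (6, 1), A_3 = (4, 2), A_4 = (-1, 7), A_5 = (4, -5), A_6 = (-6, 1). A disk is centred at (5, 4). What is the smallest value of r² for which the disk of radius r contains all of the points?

178

The required radius is the distance from (5, 4) to the farthest point.
Squared distances: 178, 10, 5, 45, 82, 130.
Maximum is 178, attained at A_1.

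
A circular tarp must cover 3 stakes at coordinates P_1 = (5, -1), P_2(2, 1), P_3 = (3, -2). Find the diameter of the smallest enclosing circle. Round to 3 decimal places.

3.642

Side lengths²: P_1P_2² = 13, P_1P_3² = 5, P_2P_3² = 10.
Since P_1P_2² = 13 < 10 + 5 = 15, the triangle is acute, so the smallest enclosing circle is the circumcircle.
Circumcentre = (47/14, -3/14), r² = 325/98.
Diameter = 2r = 2√(325/98) ≈ 3.642.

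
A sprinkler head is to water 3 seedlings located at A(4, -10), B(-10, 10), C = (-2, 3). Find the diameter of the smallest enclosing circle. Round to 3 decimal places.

Side lengths²: AB² = 596, AC² = 205, BC² = 113.
Since AB² = 596 ≥ 205 + 113 = 318, the angle opposite AB is not acute, so the smallest enclosing circle has AB as diameter.
Centre = midpoint of AB = (-3, 0), r² = 596/4 = 149.
Diameter = 2r = 2√149 ≈ 24.413.

24.413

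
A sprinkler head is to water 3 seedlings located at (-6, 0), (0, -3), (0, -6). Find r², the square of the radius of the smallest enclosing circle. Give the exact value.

Call the three points A, B, C in the order given.
Side lengths²: AB² = 45, AC² = 72, BC² = 9.
Since AC² = 72 ≥ 45 + 9 = 54, the angle opposite AC is not acute, so the smallest enclosing circle has AC as diameter.
Centre = midpoint of AC = (-3, -3), r² = 72/4 = 18.

18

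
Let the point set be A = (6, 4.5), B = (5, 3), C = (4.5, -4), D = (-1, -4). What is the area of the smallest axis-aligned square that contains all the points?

72.25

The bounding box has width 7 and height 8.5.
An axis-aligned square enclosing the set must have side ≥ max(width, height).
So the minimum side is max(7, 8.5) = 8.5.
Area = 8.5² = 72.25.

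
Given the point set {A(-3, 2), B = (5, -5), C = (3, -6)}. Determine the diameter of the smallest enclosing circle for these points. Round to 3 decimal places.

Side lengths²: AB² = 113, AC² = 100, BC² = 5.
Since AB² = 113 ≥ 100 + 5 = 105, the angle opposite AB is not acute, so the smallest enclosing circle has AB as diameter.
Centre = midpoint of AB = (1, -1.5), r² = 113/4 = 28.25.
Diameter = 2r = 2√(28.25) ≈ 10.630.

10.630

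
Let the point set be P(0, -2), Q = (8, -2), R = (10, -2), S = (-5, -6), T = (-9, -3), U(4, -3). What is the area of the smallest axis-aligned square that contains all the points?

361

The bounding box has width 19 and height 4.
An axis-aligned square enclosing the set must have side ≥ max(width, height).
So the minimum side is max(19, 4) = 19.
Area = 19² = 361.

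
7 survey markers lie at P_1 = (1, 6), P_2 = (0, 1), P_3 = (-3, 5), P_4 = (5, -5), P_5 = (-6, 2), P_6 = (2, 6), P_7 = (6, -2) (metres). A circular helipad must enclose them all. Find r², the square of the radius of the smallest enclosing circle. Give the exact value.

44.2

The minimum enclosing circle of a finite set is fixed by two of the points (as a diameter) or three (as a circumcircle).
The minimum enclosing circle is determined by three boundary points: P_4, P_5, P_6.
Their circumcentre is (0.2, -0.4) with r² = 44.2.
The farthest remaining point P_1 is at distance² 41.6 ≤ 44.2.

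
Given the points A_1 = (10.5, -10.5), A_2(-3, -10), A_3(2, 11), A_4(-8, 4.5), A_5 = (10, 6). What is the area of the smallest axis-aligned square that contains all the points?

462.25

The bounding box has width 18.5 and height 21.5.
An axis-aligned square enclosing the set must have side ≥ max(width, height).
So the minimum side is max(18.5, 21.5) = 21.5.
Area = 21.5² = 462.25.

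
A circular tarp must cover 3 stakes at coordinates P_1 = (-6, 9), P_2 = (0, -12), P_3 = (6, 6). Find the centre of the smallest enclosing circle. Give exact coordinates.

(-57/26, -33/26)

Side lengths²: P_1P_2² = 477, P_1P_3² = 153, P_2P_3² = 360.
Since P_1P_2² = 477 < 360 + 153 = 513, the triangle is acute, so the smallest enclosing circle is the circumcircle.
Circumcentre = (-57/26, -33/26), r² = 40545/338.
Centre = (-57/26, -33/26).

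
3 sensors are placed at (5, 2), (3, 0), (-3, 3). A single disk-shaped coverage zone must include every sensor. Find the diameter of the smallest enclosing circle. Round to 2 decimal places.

Call the three points A, B, C in the order given.
Side lengths²: AB² = 8, AC² = 65, BC² = 45.
Since AC² = 65 ≥ 45 + 8 = 53, the angle opposite AC is not acute, so the smallest enclosing circle has AC as diameter.
Centre = midpoint of AC = (1, 2.5), r² = 65/4 = 16.25.
Diameter = 2r = 2√(16.25) ≈ 8.06.

8.06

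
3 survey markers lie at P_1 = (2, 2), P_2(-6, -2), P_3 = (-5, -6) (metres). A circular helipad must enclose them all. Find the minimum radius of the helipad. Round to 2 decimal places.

5.32

Side lengths²: P_1P_2² = 80, P_1P_3² = 113, P_2P_3² = 17.
Since P_1P_3² = 113 ≥ 80 + 17 = 97, the angle opposite P_1P_3 is not acute, so the smallest enclosing circle has P_1P_3 as diameter.
Centre = midpoint of P_1P_3 = (-1.5, -2), r² = 113/4 = 28.25.
r = √(28.25) ≈ 5.32.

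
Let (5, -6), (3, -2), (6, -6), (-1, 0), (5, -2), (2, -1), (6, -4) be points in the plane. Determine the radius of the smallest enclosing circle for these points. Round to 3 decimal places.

4.610

A smallest enclosing disk is always determined by at most three of the input points on its boundary.
The farthest pair is (6, -6)–(-1, 0) with squared distance 85. The circle on this segment as diameter has centre (2.5, -3) and r² = 85/4 = 21.25.
Check (5, -6): distance² to centre = 15.25 ≤ 21.25, so it lies inside.
All remaining points lie in this disk, and no smaller disk contains both endpoints, so this is the minimum enclosing circle.
r = √(21.25) ≈ 4.610.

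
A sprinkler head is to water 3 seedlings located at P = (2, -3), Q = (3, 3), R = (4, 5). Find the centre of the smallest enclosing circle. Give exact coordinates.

Side lengths²: PQ² = 37, PR² = 68, QR² = 5.
Since PR² = 68 ≥ 37 + 5 = 42, the angle opposite PR is not acute, so the smallest enclosing circle has PR as diameter.
Centre = midpoint of PR = (3, 1), r² = 68/4 = 17.
Centre = (3, 1).

(3, 1)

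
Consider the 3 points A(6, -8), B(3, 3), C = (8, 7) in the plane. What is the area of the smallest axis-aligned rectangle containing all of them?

75

x ranges over [3, 8], width 5.
y ranges over [-8, 7], height 15.
Area = 5 × 15 = 75.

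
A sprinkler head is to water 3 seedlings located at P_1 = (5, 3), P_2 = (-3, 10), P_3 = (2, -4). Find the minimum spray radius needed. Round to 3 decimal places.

Side lengths²: P_1P_2² = 113, P_1P_3² = 58, P_2P_3² = 221.
Since P_2P_3² = 221 ≥ 113 + 58 = 171, the angle opposite P_2P_3 is not acute, so the smallest enclosing circle has P_2P_3 as diameter.
Centre = midpoint of P_2P_3 = (-0.5, 3), r² = 221/4 = 55.25.
r = √(55.25) ≈ 7.433.

7.433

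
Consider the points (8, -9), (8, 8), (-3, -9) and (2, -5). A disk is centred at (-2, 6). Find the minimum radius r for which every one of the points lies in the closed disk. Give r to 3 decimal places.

18.028

The required radius is the distance from (-2, 6) to the farthest point.
Squared distances: 325, 104, 226, 137.
Maximum is 325, attained at (8, -9).
r = √325 ≈ 18.028.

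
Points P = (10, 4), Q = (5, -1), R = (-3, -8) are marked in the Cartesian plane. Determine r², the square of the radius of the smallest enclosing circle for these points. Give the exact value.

Side lengths²: PQ² = 50, PR² = 313, QR² = 113.
Since PR² = 313 ≥ 113 + 50 = 163, the angle opposite PR is not acute, so the smallest enclosing circle has PR as diameter.
Centre = midpoint of PR = (3.5, -2), r² = 313/4 = 78.25.

78.25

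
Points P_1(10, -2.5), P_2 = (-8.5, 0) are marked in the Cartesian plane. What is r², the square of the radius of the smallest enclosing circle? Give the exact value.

87.125

The smallest circle enclosing two points has them as diameter endpoints.
Centre = midpoint = (0.75, -1.25); r² = |P_1P_2|²/4 = 348.5/4 = 87.125.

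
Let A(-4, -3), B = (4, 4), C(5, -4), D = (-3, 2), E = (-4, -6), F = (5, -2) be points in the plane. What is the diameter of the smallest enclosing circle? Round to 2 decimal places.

The minimum enclosing circle of a finite set is fixed by two of the points (as a diameter) or three (as a circumcircle).
The farthest pair is B–E with squared distance 164. The circle on this segment as diameter has centre (0, -1) and r² = 164/4 = 41.
Check A: distance² to centre = 20 ≤ 41, so it lies inside.
All remaining points lie in this disk, and no smaller disk contains both endpoints, so this is the minimum enclosing circle.
Diameter = 2r = 2√41 ≈ 12.81.

12.81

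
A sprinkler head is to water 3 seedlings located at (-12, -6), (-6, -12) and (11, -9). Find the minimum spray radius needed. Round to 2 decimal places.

11.60

Call the three points A, B, C in the order given.
Side lengths²: AB² = 72, AC² = 538, BC² = 298.
Since AC² = 538 ≥ 298 + 72 = 370, the angle opposite AC is not acute, so the smallest enclosing circle has AC as diameter.
Centre = midpoint of AC = (-0.5, -7.5), r² = 538/4 = 134.5.
r = √(134.5) ≈ 11.60.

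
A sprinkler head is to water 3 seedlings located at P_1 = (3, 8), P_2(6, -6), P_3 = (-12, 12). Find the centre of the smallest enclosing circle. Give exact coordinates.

(-3, 3)

Side lengths²: P_1P_2² = 205, P_1P_3² = 241, P_2P_3² = 648.
Since P_2P_3² = 648 ≥ 241 + 205 = 446, the angle opposite P_2P_3 is not acute, so the smallest enclosing circle has P_2P_3 as diameter.
Centre = midpoint of P_2P_3 = (-3, 3), r² = 648/4 = 162.
Centre = (-3, 3).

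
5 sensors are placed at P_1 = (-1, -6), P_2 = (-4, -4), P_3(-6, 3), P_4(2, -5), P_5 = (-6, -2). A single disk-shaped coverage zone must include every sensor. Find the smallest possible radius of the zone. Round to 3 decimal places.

The farthest pair is P_3–P_4 with squared distance 128. The circle on this segment as diameter has centre (-2, -1) and r² = 128/4 = 32.
Check P_1: distance² to centre = 26 ≤ 32, so it lies inside.
All remaining points lie in this disk, and no smaller disk contains both endpoints, so this is the minimum enclosing circle.
r = √32 ≈ 5.657.

5.657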